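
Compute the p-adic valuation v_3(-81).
v_3(-81) = 4

v_3(n) is the largest exponent k such that 3^k divides n. Factor out: -81 = -3^4 · 1. (Sign doesn't affect v_p.) So v_3(-81) = 4.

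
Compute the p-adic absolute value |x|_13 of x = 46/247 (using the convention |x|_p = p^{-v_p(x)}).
|46/247|_13 = 13

Step 1 — compute v_13(x) by factoring powers of 13 out of the numerator and denominator: v_13(46/247) = -1. Step 2 — apply |x|_p = p^{-v_p(x)} = 13^{1} = 13.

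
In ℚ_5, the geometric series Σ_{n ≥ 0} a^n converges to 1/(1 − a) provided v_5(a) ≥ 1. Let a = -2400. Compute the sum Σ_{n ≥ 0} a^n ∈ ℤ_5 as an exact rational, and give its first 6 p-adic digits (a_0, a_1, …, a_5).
Σ a^n = 1/(1 − a) = 1/2401;  first 6 digits = (1, 0, 4, 0, 2, 2)

v_5(a) = 2 ≥ 1, so the series converges in ℤ_5 to 1/(1 − a) = 1/(1 − (-2400)) = 1/2401. Expand this rational in ℤ_5: compute digits iteratively via d_i = x_i mod 5, x_{i+1} = (x_i − d_i)/5. The first 6 digits are (1, 0, 4, 0, 2, 2).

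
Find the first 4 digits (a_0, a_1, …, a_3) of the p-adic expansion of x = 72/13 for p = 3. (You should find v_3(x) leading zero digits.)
(a_0, …, a_3) = (0, 0, 2, 0)

v_3(72/13) = 2, so a_0 = ... = a_1 = 0. Factor out: x = 3^2 · u with u = 8/13 a unit in ℤ_3. Expand u iteratively via a_{v+i} = u_i mod 3, u_{i+1} = (u_i − a_{v+i})/3:
  u_0 = 8/13;  a_2 = 2;  u_1 = (u_0 − 2)/3 = -6/13
  u_1 = -6/13;  a_3 = 0;  u_2 = (u_1 − 0)/3 = -2/13
Digits: (0, 0, 2, 0).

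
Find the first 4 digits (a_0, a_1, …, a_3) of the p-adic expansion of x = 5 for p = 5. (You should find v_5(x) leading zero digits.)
(a_0, …, a_3) = (0, 1, 0, 0)

v_5(5) = 1, so a_0 = ... = a_0 = 0. Factor out: x = 5^1 · u with u = 1 a unit in ℤ_5. Expand u iteratively via a_{v+i} = u_i mod 5, u_{i+1} = (u_i − a_{v+i})/5:
  u_0 = 1;  a_1 = 1;  u_1 = (u_0 − 1)/5 = 0
  u_1 = 0;  a_2 = 0;  u_2 = (u_1 − 0)/5 = 0
  u_2 = 0;  a_3 = 0;  u_3 = (u_2 − 0)/5 = 0
Digits: (0, 1, 0, 0).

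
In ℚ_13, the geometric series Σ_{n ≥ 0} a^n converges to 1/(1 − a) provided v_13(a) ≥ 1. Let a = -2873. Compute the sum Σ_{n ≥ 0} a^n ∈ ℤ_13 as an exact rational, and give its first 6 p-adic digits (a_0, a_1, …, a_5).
Σ a^n = 1/(1 − a) = 1/2874;  first 6 digits = (1, 0, 9, 11, 2, 9)

v_13(a) = 2 ≥ 1, so the series converges in ℤ_13 to 1/(1 − a) = 1/(1 − (-2873)) = 1/2874. Expand this rational in ℤ_13: compute digits iteratively via d_i = x_i mod 13, x_{i+1} = (x_i − d_i)/13. The first 6 digits are (1, 0, 9, 11, 2, 9).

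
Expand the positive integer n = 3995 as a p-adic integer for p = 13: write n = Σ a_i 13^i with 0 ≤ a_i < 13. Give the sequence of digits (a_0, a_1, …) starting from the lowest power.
(a_0, a_1, …) = (4, 8, 10, 1)

Repeated division by 13 gives the digits low-to-high: 3995 = 4 + 8·13^1 + 10·13^2 + 1·13^3. Digit sequence: (4, 8, 10, 1).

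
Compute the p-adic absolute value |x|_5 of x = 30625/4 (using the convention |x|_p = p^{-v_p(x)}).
|30625/4|_5 = 1/625

Step 1 — compute v_5(x) by factoring powers of 5 out of the numerator and denominator: v_5(30625/4) = 4. Step 2 — apply |x|_p = p^{-v_p(x)} = 5^{-4} = 1/625.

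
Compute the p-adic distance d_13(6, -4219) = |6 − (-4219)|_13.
d_13(6, -4219) = 1/169

Step 1 — x − y = 6 − (-4219) = 4225. Step 2 — v_13(4225) = 2 (factor: 4225 = (13^2 · 25); the sign does not affect v_p). Step 3 — |x − y|_13 = 13^{-2} = 1/169.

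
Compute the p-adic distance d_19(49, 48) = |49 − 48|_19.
d_19(49, 48) = 1

Step 1 — x − y = 49 − 48 = 1. Step 2 — v_19(1) = 0 (factor: 1 = (19^0 · 1); the sign does not affect v_p). Step 3 — |x − y|_19 = 19^{0} = 1.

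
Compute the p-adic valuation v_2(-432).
v_2(-432) = 4

v_2(n) is the largest exponent k such that 2^k divides n. Factor out: -432 = -2^4 · 27. (Sign doesn't affect v_p.) So v_2(-432) = 4.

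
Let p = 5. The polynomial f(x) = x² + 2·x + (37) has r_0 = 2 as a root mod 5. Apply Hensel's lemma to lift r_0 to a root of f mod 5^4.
r_3 = 157 (mod 625)

Hensel: r_{i+1} = r_i − f(r_i)·(f′(r_i))^{-1} mod 5^{i+2}, f′(x) = 2x + 2. Iterate:
  r_0 = 2 (mod 5)
  r_1 = 7 (mod 25)
  r_2 = 32 (mod 125)
  r_3 = 157 (mod 625)
Final: r = 157 satisfies f(r) ≡ 0 mod 5^4.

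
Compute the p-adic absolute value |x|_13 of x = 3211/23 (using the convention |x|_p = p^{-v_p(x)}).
|3211/23|_13 = 1/169

Step 1 — compute v_13(x) by factoring powers of 13 out of the numerator and denominator: v_13(3211/23) = 2. Step 2 — apply |x|_p = p^{-v_p(x)} = 13^{-2} = 1/169.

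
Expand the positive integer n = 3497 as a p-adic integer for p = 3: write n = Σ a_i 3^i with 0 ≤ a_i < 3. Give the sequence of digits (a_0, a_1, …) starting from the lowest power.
(a_0, a_1, …) = (2, 1, 1, 0, 1, 2, 1, 1)

Repeated division by 3 gives the digits low-to-high: 3497 = 2 + 1·3^1 + 1·3^2 + 1·3^4 + 2·3^5 + 1·3^6 + 1·3^7. Digit sequence: (2, 1, 1, 0, 1, 2, 1, 1).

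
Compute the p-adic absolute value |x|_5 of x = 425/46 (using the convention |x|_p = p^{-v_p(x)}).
|425/46|_5 = 1/25

Step 1 — compute v_5(x) by factoring powers of 5 out of the numerator and denominator: v_5(425/46) = 2. Step 2 — apply |x|_p = p^{-v_p(x)} = 5^{-2} = 1/25.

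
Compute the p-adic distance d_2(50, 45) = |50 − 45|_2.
d_2(50, 45) = 1

Step 1 — x − y = 50 − 45 = 5. Step 2 — v_2(5) = 0 (factor: 5 = (2^0 · 5); the sign does not affect v_p). Step 3 — |x − y|_2 = 2^{0} = 1.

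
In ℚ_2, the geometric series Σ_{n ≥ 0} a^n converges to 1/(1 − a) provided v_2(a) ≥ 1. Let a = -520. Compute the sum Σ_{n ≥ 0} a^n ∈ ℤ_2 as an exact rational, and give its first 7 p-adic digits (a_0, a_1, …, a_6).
Σ a^n = 1/(1 − a) = 1/521;  first 7 digits = (1, 0, 0, 1, 1, 1, 0)

v_2(a) = 3 ≥ 1, so the series converges in ℤ_2 to 1/(1 − a) = 1/(1 − (-520)) = 1/521. Expand this rational in ℤ_2: compute digits iteratively via d_i = x_i mod 2, x_{i+1} = (x_i − d_i)/2. The first 7 digits are (1, 0, 0, 1, 1, 1, 0).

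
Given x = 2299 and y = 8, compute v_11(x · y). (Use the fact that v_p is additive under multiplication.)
v_11(18392) = 2

v_p(x) = 2 (factor: 2299 = 11^2 · 19); v_p(y) = 0 (factor: 8 = 11^0 · 8). Additivity: v_p(xy) = v_p(x) + v_p(y) = 2 + 0 = 2. (Direct check: xy = 18392 = 11^2 · (152).)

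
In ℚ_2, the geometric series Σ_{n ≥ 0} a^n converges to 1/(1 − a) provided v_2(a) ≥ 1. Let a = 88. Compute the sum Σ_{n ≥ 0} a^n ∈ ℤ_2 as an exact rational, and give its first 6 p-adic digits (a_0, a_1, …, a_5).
Σ a^n = 1/(1 − a) = -1/87;  first 6 digits = (1, 0, 0, 1, 1, 0)

v_2(a) = 3 ≥ 1, so the series converges in ℤ_2 to 1/(1 − a) = 1/(1 − 88) = -1/87. Expand this rational in ℤ_2: compute digits iteratively via d_i = x_i mod 2, x_{i+1} = (x_i − d_i)/2. The first 6 digits are (1, 0, 0, 1, 1, 0).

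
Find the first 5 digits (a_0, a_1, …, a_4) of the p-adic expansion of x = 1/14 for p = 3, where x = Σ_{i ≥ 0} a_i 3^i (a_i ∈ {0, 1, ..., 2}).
(a_0, …, a_4) = (2, 0, 0, 1, 2)

v_3(1/14) = 0 (numerator and denominator both coprime to 3), so x ∈ ℤ_3^×. Compute digits iteratively via a_i = x_i mod 3, x_{i+1} = (x_i − a_i)/3, with x_0 = x:
  x_0 = 1/14;  a_0 = 2;  x_1 = (x_0 − 2)/3 = -9/14
  x_1 = -9/14;  a_1 = 0;  x_2 = (x_1 − 0)/3 = -3/14
  x_2 = -3/14;  a_2 = 0;  x_3 = (x_2 − 0)/3 = -1/14
  x_3 = -1/14;  a_3 = 1;  x_4 = (x_3 − 1)/3 = -5/14
  x_4 = -5/14;  a_4 = 2;  x_5 = (x_4 − 2)/3 = -11/14
Digits: (2, 0, 0, 1, 2).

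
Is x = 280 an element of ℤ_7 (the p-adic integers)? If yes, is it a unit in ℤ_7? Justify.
x ∈ ℤ_7 but not a unit; v_7(x) = 1 > 0

ℤ_7 = {x ∈ ℚ_7 : v_7(x) ≥ 0} and ℤ_7^× = {x ∈ ℤ_7 : v_7(x) = 0}. Here v_7(280) = v_7(num) − v_7(den) = 1; compare against these criteria.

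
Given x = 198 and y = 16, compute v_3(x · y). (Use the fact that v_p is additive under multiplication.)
v_3(3168) = 2

v_p(x) = 2 (factor: 198 = 3^2 · 22); v_p(y) = 0 (factor: 16 = 3^0 · 16). Additivity: v_p(xy) = v_p(x) + v_p(y) = 2 + 0 = 2. (Direct check: xy = 3168 = 3^2 · (352).)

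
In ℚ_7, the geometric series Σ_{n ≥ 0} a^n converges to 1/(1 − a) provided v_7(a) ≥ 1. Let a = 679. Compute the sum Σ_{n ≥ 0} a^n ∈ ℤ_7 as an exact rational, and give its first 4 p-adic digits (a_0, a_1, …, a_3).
Σ a^n = 1/(1 − a) = -1/678;  first 4 digits = (1, 6, 0, 1)

v_7(a) = 1 ≥ 1, so the series converges in ℤ_7 to 1/(1 − a) = 1/(1 − 679) = -1/678. Expand this rational in ℤ_7: compute digits iteratively via d_i = x_i mod 7, x_{i+1} = (x_i − d_i)/7. The first 4 digits are (1, 6, 0, 1).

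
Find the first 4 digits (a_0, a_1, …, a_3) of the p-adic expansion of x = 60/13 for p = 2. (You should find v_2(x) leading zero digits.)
(a_0, …, a_3) = (0, 0, 1, 1)

v_2(60/13) = 2, so a_0 = ... = a_1 = 0. Factor out: x = 2^2 · u with u = 15/13 a unit in ℤ_2. Expand u iteratively via a_{v+i} = u_i mod 2, u_{i+1} = (u_i − a_{v+i})/2:
  u_0 = 15/13;  a_2 = 1;  u_1 = (u_0 − 1)/2 = 1/13
  u_1 = 1/13;  a_3 = 1;  u_2 = (u_1 − 1)/2 = -6/13
Digits: (0, 0, 1, 1).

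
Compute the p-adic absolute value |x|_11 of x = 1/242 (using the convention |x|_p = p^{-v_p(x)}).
|1/242|_11 = 121

Step 1 — compute v_11(x) by factoring powers of 11 out of the numerator and denominator: v_11(1/242) = -2. Step 2 — apply |x|_p = p^{-v_p(x)} = 11^{2} = 121.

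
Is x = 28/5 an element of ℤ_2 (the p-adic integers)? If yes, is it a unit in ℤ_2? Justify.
x ∈ ℤ_2 but not a unit; v_2(x) = 2 > 0

ℤ_2 = {x ∈ ℚ_2 : v_2(x) ≥ 0} and ℤ_2^× = {x ∈ ℤ_2 : v_2(x) = 0}. Here v_2(28/5) = v_2(num) − v_2(den) = 2; compare against these criteria.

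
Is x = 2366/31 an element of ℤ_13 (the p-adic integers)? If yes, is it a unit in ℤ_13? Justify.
x ∈ ℤ_13 but not a unit; v_13(x) = 2 > 0

ℤ_13 = {x ∈ ℚ_13 : v_13(x) ≥ 0} and ℤ_13^× = {x ∈ ℤ_13 : v_13(x) = 0}. Here v_13(2366/31) = v_13(num) − v_13(den) = 2; compare against these criteria.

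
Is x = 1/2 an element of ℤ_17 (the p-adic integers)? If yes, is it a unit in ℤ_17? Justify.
x ∈ ℤ_17^× (unit); v_17(x) = 0

ℤ_17 = {x ∈ ℚ_17 : v_17(x) ≥ 0} and ℤ_17^× = {x ∈ ℤ_17 : v_17(x) = 0}. Here v_17(1/2) = v_17(num) − v_17(den) = 0; compare against these criteria.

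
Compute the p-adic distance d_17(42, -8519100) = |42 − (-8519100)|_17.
d_17(42, -8519100) = 1/1419857

Step 1 — x − y = 42 − (-8519100) = 8519142. Step 2 — v_17(8519142) = 5 (factor: 8519142 = (17^5 · 6); the sign does not affect v_p). Step 3 — |x − y|_17 = 17^{-5} = 1/1419857.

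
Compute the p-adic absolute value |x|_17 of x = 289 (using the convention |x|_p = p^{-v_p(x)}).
|289|_17 = 1/289

Step 1 — compute v_17(x) by factoring powers of 17 out of the numerator and denominator: v_17(289) = 2. Step 2 — apply |x|_p = p^{-v_p(x)} = 17^{-2} = 1/289.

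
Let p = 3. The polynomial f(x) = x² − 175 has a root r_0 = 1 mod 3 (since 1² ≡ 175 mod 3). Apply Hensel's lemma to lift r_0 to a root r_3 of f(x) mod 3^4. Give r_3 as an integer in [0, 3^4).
r_3 = 16 (mod 81)

Hensel's recurrence: r_{i+1} = r_i − f(r_i)·(f′(r_i))^{-1} mod 3^{i+2}, with f′(x) = 2x. Iterate:
  r_0 = 1 (mod 3)
  r_1 = 7 (mod 9)
  r_2 = 16 (mod 27)
  r_3 = 16 (mod 81)
Final: r_3 = 16, and one checks f(r_3) ≡ 0 mod 3^4.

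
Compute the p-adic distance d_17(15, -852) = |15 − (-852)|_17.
d_17(15, -852) = 1/289

Step 1 — x − y = 15 − (-852) = 867. Step 2 — v_17(867) = 2 (factor: 867 = (17^2 · 3); the sign does not affect v_p). Step 3 — |x − y|_17 = 17^{-2} = 1/289.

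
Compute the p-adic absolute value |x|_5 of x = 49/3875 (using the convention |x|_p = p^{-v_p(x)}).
|49/3875|_5 = 125

Step 1 — compute v_5(x) by factoring powers of 5 out of the numerator and denominator: v_5(49/3875) = -3. Step 2 — apply |x|_p = p^{-v_p(x)} = 5^{3} = 125.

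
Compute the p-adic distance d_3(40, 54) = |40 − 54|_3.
d_3(40, 54) = 1

Step 1 — x − y = 40 − 54 = -14. Step 2 — v_3(-14) = 0 (factor: -14 = −(3^0 · 14); the sign does not affect v_p). Step 3 — |x − y|_3 = 3^{0} = 1.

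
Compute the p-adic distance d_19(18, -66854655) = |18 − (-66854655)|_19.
d_19(18, -66854655) = 1/2476099

Step 1 — x − y = 18 − (-66854655) = 66854673. Step 2 — v_19(66854673) = 5 (factor: 66854673 = (19^5 · 27); the sign does not affect v_p). Step 3 — |x − y|_19 = 19^{-5} = 1/2476099.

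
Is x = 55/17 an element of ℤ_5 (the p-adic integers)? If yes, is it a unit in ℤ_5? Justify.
x ∈ ℤ_5 but not a unit; v_5(x) = 1 > 0

ℤ_5 = {x ∈ ℚ_5 : v_5(x) ≥ 0} and ℤ_5^× = {x ∈ ℤ_5 : v_5(x) = 0}. Here v_5(55/17) = v_5(num) − v_5(den) = 1; compare against these criteria.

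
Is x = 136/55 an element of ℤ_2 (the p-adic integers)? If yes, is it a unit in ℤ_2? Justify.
x ∈ ℤ_2 but not a unit; v_2(x) = 3 > 0

ℤ_2 = {x ∈ ℚ_2 : v_2(x) ≥ 0} and ℤ_2^× = {x ∈ ℤ_2 : v_2(x) = 0}. Here v_2(136/55) = v_2(num) − v_2(den) = 3; compare against these criteria.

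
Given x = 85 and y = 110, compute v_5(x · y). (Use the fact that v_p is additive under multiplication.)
v_5(9350) = 2

v_p(x) = 1 (factor: 85 = 5^1 · 17); v_p(y) = 1 (factor: 110 = 5^1 · 22). Additivity: v_p(xy) = v_p(x) + v_p(y) = 1 + 1 = 2. (Direct check: xy = 9350 = 5^2 · (374).)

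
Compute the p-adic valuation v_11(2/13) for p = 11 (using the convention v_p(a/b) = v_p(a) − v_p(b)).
v_11(2/13) = 0

Factor powers of 11 from the numerator and denominator of the reduced fraction: 2 = 11^0 · 2 and 13 = 11^0 · 13. Apply v_p(a/b) = v_p(a) − v_p(b): v_11(2/13) = 0 − 0 = 0.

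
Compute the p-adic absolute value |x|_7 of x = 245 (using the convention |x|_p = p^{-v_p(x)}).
|245|_7 = 1/49

Step 1 — compute v_7(x) by factoring powers of 7 out of the numerator and denominator: v_7(245) = 2. Step 2 — apply |x|_p = p^{-v_p(x)} = 7^{-2} = 1/49.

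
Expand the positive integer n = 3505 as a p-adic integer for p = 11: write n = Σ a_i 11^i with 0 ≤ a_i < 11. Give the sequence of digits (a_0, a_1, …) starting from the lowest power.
(a_0, a_1, …) = (7, 10, 6, 2)

Repeated division by 11 gives the digits low-to-high: 3505 = 7 + 10·11^1 + 6·11^2 + 2·11^3. Digit sequence: (7, 10, 6, 2).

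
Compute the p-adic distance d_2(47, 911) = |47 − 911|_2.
d_2(47, 911) = 1/32

Step 1 — x − y = 47 − 911 = -864. Step 2 — v_2(-864) = 5 (factor: -864 = −(2^5 · 27); the sign does not affect v_p). Step 3 — |x − y|_2 = 2^{-5} = 1/32.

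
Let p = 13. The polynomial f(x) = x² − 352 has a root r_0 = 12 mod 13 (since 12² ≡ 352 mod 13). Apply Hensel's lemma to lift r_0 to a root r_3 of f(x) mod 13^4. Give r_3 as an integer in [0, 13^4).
r_3 = 6161 (mod 28561)

Hensel's recurrence: r_{i+1} = r_i − f(r_i)·(f′(r_i))^{-1} mod 13^{i+2}, with f′(x) = 2x. Iterate:
  r_0 = 12 (mod 13)
  r_1 = 77 (mod 169)
  r_2 = 1767 (mod 2197)
  r_3 = 6161 (mod 28561)
Final: r_3 = 6161, and one checks f(r_3) ≡ 0 mod 13^4.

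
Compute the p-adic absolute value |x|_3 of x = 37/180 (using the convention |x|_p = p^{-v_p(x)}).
|37/180|_3 = 9

Step 1 — compute v_3(x) by factoring powers of 3 out of the numerator and denominator: v_3(37/180) = -2. Step 2 — apply |x|_p = p^{-v_p(x)} = 3^{2} = 9.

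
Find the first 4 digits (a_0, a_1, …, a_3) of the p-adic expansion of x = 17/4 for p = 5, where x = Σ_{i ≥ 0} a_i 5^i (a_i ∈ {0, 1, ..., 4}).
(a_0, …, a_3) = (3, 4, 3, 3)

v_5(17/4) = 0 (numerator and denominator both coprime to 5), so x ∈ ℤ_5^×. Compute digits iteratively via a_i = x_i mod 5, x_{i+1} = (x_i − a_i)/5, with x_0 = x:
  x_0 = 17/4;  a_0 = 3;  x_1 = (x_0 − 3)/5 = 1/4
  x_1 = 1/4;  a_1 = 4;  x_2 = (x_1 − 4)/5 = -3/4
  x_2 = -3/4;  a_2 = 3;  x_3 = (x_2 − 3)/5 = -3/4
  x_3 = -3/4;  a_3 = 3;  x_4 = (x_3 − 3)/5 = -3/4
Digits: (3, 4, 3, 3).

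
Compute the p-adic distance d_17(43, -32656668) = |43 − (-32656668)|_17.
d_17(43, -32656668) = 1/1419857

Step 1 — x − y = 43 − (-32656668) = 32656711. Step 2 — v_17(32656711) = 5 (factor: 32656711 = (17^5 · 23); the sign does not affect v_p). Step 3 — |x − y|_17 = 17^{-5} = 1/1419857.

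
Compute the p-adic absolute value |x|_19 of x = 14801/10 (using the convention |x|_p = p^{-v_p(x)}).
|14801/10|_19 = 1/361

Step 1 — compute v_19(x) by factoring powers of 19 out of the numerator and denominator: v_19(14801/10) = 2. Step 2 — apply |x|_p = p^{-v_p(x)} = 19^{-2} = 1/361.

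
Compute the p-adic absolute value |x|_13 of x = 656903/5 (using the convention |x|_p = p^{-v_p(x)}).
|656903/5|_13 = 1/28561

Step 1 — compute v_13(x) by factoring powers of 13 out of the numerator and denominator: v_13(656903/5) = 4. Step 2 — apply |x|_p = p^{-v_p(x)} = 13^{-4} = 1/28561.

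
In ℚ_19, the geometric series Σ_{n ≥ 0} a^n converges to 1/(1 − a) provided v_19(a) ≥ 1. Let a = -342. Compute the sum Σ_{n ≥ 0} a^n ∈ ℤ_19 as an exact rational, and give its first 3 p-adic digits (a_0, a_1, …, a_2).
Σ a^n = 1/(1 − a) = 1/343;  first 3 digits = (1, 1, 0)

v_19(a) = 1 ≥ 1, so the series converges in ℤ_19 to 1/(1 − a) = 1/(1 − (-342)) = 1/343. Expand this rational in ℤ_19: compute digits iteratively via d_i = x_i mod 19, x_{i+1} = (x_i − d_i)/19. The first 3 digits are (1, 1, 0).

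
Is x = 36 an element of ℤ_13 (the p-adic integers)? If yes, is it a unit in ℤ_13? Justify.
x ∈ ℤ_13^× (unit); v_13(x) = 0

ℤ_13 = {x ∈ ℚ_13 : v_13(x) ≥ 0} and ℤ_13^× = {x ∈ ℤ_13 : v_13(x) = 0}. Here v_13(36) = v_13(num) − v_13(den) = 0; compare against these criteria.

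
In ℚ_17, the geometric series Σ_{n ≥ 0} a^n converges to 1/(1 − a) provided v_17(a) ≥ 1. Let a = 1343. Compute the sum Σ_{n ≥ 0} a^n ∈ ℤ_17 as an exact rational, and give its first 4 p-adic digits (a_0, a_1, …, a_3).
Σ a^n = 1/(1 − a) = -1/1342;  first 4 digits = (1, 11, 6, 15)

v_17(a) = 1 ≥ 1, so the series converges in ℤ_17 to 1/(1 − a) = 1/(1 − 1343) = -1/1342. Expand this rational in ℤ_17: compute digits iteratively via d_i = x_i mod 17, x_{i+1} = (x_i − d_i)/17. The first 4 digits are (1, 11, 6, 15).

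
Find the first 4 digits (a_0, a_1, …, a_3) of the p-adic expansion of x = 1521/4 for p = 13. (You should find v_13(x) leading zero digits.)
(a_0, …, a_3) = (0, 0, 12, 9)

v_13(1521/4) = 2, so a_0 = ... = a_1 = 0. Factor out: x = 13^2 · u with u = 9/4 a unit in ℤ_13. Expand u iteratively via a_{v+i} = u_i mod 13, u_{i+1} = (u_i − a_{v+i})/13:
  u_0 = 9/4;  a_2 = 12;  u_1 = (u_0 − 12)/13 = -3/4
  u_1 = -3/4;  a_3 = 9;  u_2 = (u_1 − 9)/13 = -3/4
Digits: (0, 0, 12, 9).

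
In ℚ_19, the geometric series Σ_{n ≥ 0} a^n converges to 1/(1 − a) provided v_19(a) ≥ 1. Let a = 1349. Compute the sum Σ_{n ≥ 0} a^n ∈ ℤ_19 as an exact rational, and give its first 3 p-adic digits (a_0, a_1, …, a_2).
Σ a^n = 1/(1 − a) = -1/1348;  first 3 digits = (1, 14, 9)

v_19(a) = 1 ≥ 1, so the series converges in ℤ_19 to 1/(1 − a) = 1/(1 − 1349) = -1/1348. Expand this rational in ℤ_19: compute digits iteratively via d_i = x_i mod 19, x_{i+1} = (x_i − d_i)/19. The first 3 digits are (1, 14, 9).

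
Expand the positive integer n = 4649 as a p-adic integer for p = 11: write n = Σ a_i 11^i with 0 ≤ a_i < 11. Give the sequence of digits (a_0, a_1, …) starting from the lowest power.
(a_0, a_1, …) = (7, 4, 5, 3)

Repeated division by 11 gives the digits low-to-high: 4649 = 7 + 4·11^1 + 5·11^2 + 3·11^3. Digit sequence: (7, 4, 5, 3).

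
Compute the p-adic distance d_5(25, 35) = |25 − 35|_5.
d_5(25, 35) = 1/5

Step 1 — x − y = 25 − 35 = -10. Step 2 — v_5(-10) = 1 (factor: -10 = −(5^1 · 2); the sign does not affect v_p). Step 3 — |x − y|_5 = 5^{-1} = 1/5.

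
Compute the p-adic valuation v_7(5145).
v_7(5145) = 3

v_7(n) is the largest exponent k such that 7^k divides n. Factor out: 5145 = 7^3 · 15. (Sign doesn't affect v_p.) So v_7(5145) = 3.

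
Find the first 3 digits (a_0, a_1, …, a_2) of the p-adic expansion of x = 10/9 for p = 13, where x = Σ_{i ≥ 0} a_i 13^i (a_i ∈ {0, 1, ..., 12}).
(a_0, …, a_2) = (4, 7, 11)

v_13(10/9) = 0 (numerator and denominator both coprime to 13), so x ∈ ℤ_13^×. Compute digits iteratively via a_i = x_i mod 13, x_{i+1} = (x_i − a_i)/13, with x_0 = x:
  x_0 = 10/9;  a_0 = 4;  x_1 = (x_0 − 4)/13 = -2/9
  x_1 = -2/9;  a_1 = 7;  x_2 = (x_1 − 7)/13 = -5/9
  x_2 = -5/9;  a_2 = 11;  x_3 = (x_2 − 11)/13 = -8/9
Digits: (4, 7, 11).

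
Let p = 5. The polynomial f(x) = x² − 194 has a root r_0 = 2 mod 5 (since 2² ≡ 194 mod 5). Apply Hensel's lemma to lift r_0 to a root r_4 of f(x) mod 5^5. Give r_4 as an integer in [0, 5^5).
r_4 = 1212 (mod 3125)

Hensel's recurrence: r_{i+1} = r_i − f(r_i)·(f′(r_i))^{-1} mod 5^{i+2}, with f′(x) = 2x. Iterate:
  r_0 = 2 (mod 5)
  r_1 = 12 (mod 25)
  r_2 = 87 (mod 125)
  r_3 = 587 (mod 625)
  r_4 = 1212 (mod 3125)
Final: r_4 = 1212, and one checks f(r_4) ≡ 0 mod 5^5.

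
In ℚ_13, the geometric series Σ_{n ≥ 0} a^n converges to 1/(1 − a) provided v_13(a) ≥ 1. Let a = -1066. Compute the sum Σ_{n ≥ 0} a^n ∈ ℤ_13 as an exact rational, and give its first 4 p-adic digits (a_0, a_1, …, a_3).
Σ a^n = 1/(1 − a) = 1/1067;  first 4 digits = (1, 9, 9, 10)

v_13(a) = 1 ≥ 1, so the series converges in ℤ_13 to 1/(1 − a) = 1/(1 − (-1066)) = 1/1067. Expand this rational in ℤ_13: compute digits iteratively via d_i = x_i mod 13, x_{i+1} = (x_i − d_i)/13. The first 4 digits are (1, 9, 9, 10).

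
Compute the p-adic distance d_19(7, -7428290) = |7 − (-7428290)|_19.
d_19(7, -7428290) = 1/2476099

Step 1 — x − y = 7 − (-7428290) = 7428297. Step 2 — v_19(7428297) = 5 (factor: 7428297 = (19^5 · 3); the sign does not affect v_p). Step 3 — |x − y|_19 = 19^{-5} = 1/2476099.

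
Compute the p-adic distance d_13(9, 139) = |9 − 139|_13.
d_13(9, 139) = 1/13

Step 1 — x − y = 9 − 139 = -130. Step 2 — v_13(-130) = 1 (factor: -130 = −(13^1 · 10); the sign does not affect v_p). Step 3 — |x − y|_13 = 13^{-1} = 1/13.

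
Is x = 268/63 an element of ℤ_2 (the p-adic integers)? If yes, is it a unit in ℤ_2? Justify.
x ∈ ℤ_2 but not a unit; v_2(x) = 2 > 0

ℤ_2 = {x ∈ ℚ_2 : v_2(x) ≥ 0} and ℤ_2^× = {x ∈ ℤ_2 : v_2(x) = 0}. Here v_2(268/63) = v_2(num) − v_2(den) = 2; compare against these criteria.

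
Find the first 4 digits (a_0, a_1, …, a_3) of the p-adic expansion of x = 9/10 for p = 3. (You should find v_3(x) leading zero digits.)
(a_0, …, a_3) = (0, 0, 1, 0)

v_3(9/10) = 2, so a_0 = ... = a_1 = 0. Factor out: x = 3^2 · u with u = 1/10 a unit in ℤ_3. Expand u iteratively via a_{v+i} = u_i mod 3, u_{i+1} = (u_i − a_{v+i})/3:
  u_0 = 1/10;  a_2 = 1;  u_1 = (u_0 − 1)/3 = -3/10
  u_1 = -3/10;  a_3 = 0;  u_2 = (u_1 − 0)/3 = -1/10
Digits: (0, 0, 1, 0).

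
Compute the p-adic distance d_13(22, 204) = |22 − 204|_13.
d_13(22, 204) = 1/13

Step 1 — x − y = 22 − 204 = -182. Step 2 — v_13(-182) = 1 (factor: -182 = −(13^1 · 14); the sign does not affect v_p). Step 3 — |x − y|_13 = 13^{-1} = 1/13.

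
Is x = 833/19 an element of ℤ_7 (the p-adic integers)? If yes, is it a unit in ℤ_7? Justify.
x ∈ ℤ_7 but not a unit; v_7(x) = 2 > 0

ℤ_7 = {x ∈ ℚ_7 : v_7(x) ≥ 0} and ℤ_7^× = {x ∈ ℤ_7 : v_7(x) = 0}. Here v_7(833/19) = v_7(num) − v_7(den) = 2; compare against these criteria.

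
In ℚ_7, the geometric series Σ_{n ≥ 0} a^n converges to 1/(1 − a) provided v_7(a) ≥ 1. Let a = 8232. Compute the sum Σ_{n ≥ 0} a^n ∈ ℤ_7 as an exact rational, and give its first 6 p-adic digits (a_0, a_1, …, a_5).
Σ a^n = 1/(1 − a) = -1/8231;  first 6 digits = (1, 0, 0, 3, 3, 0)

v_7(a) = 3 ≥ 1, so the series converges in ℤ_7 to 1/(1 − a) = 1/(1 − 8232) = -1/8231. Expand this rational in ℤ_7: compute digits iteratively via d_i = x_i mod 7, x_{i+1} = (x_i − d_i)/7. The first 6 digits are (1, 0, 0, 3, 3, 0).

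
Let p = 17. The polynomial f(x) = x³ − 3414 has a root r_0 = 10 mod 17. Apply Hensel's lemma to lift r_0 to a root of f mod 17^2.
r_1 = 282 (mod 289)

Hensel: r_{i+1} = r_i − f(r_i)/f′(r_i) mod 17^{i+2}, where f′(x) = 3x². Iterate:
  r_0 = 10 (mod 17)
  r_1 = 282 (mod 289)
Final: r = 282 with f(r) ≡ 0 mod 17^2.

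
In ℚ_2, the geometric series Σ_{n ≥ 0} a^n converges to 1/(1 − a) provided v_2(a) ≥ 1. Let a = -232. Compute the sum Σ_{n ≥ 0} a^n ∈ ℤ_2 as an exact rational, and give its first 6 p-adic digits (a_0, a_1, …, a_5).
Σ a^n = 1/(1 − a) = 1/233;  first 6 digits = (1, 0, 0, 1, 1, 0)

v_2(a) = 3 ≥ 1, so the series converges in ℤ_2 to 1/(1 − a) = 1/(1 − (-232)) = 1/233. Expand this rational in ℤ_2: compute digits iteratively via d_i = x_i mod 2, x_{i+1} = (x_i − d_i)/2. The first 6 digits are (1, 0, 0, 1, 1, 0).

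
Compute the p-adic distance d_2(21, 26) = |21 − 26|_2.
d_2(21, 26) = 1

Step 1 — x − y = 21 − 26 = -5. Step 2 — v_2(-5) = 0 (factor: -5 = −(2^0 · 5); the sign does not affect v_p). Step 3 — |x − y|_2 = 2^{0} = 1.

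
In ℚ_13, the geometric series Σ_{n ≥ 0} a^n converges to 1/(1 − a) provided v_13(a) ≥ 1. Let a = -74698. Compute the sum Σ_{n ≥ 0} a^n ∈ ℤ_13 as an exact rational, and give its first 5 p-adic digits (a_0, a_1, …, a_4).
Σ a^n = 1/(1 − a) = 1/74699;  first 5 digits = (1, 0, 0, 5, 10)

v_13(a) = 3 ≥ 1, so the series converges in ℤ_13 to 1/(1 − a) = 1/(1 − (-74698)) = 1/74699. Expand this rational in ℤ_13: compute digits iteratively via d_i = x_i mod 13, x_{i+1} = (x_i − d_i)/13. The first 5 digits are (1, 0, 0, 5, 10).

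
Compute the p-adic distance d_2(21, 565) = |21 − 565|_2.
d_2(21, 565) = 1/32

Step 1 — x − y = 21 − 565 = -544. Step 2 — v_2(-544) = 5 (factor: -544 = −(2^5 · 17); the sign does not affect v_p). Step 3 — |x − y|_2 = 2^{-5} = 1/32.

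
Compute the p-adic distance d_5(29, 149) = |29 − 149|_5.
d_5(29, 149) = 1/5

Step 1 — x − y = 29 − 149 = -120. Step 2 — v_5(-120) = 1 (factor: -120 = −(5^1 · 24); the sign does not affect v_p). Step 3 — |x − y|_5 = 5^{-1} = 1/5.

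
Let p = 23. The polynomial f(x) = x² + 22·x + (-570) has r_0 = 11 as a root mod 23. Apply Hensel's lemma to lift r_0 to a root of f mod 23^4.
r_3 = 235577 (mod 279841)

Hensel: r_{i+1} = r_i − f(r_i)·(f′(r_i))^{-1} mod 23^{i+2}, f′(x) = 2x + 22. Iterate:
  r_0 = 11 (mod 23)
  r_1 = 172 (mod 529)
  r_2 = 4404 (mod 12167)
  r_3 = 235577 (mod 279841)
Final: r = 235577 satisfies f(r) ≡ 0 mod 23^4.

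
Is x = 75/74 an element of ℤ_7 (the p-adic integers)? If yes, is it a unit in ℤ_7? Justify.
x ∈ ℤ_7^× (unit); v_7(x) = 0

ℤ_7 = {x ∈ ℚ_7 : v_7(x) ≥ 0} and ℤ_7^× = {x ∈ ℤ_7 : v_7(x) = 0}. Here v_7(75/74) = v_7(num) − v_7(den) = 0; compare against these criteria.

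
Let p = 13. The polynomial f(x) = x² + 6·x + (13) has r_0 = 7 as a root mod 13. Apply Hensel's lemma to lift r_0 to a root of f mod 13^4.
r_3 = 475 (mod 28561)

Hensel: r_{i+1} = r_i − f(r_i)·(f′(r_i))^{-1} mod 13^{i+2}, f′(x) = 2x + 6. Iterate:
  r_0 = 7 (mod 13)
  r_1 = 137 (mod 169)
  r_2 = 475 (mod 2197)
  r_3 = 475 (mod 28561)
Final: r = 475 satisfies f(r) ≡ 0 mod 13^4.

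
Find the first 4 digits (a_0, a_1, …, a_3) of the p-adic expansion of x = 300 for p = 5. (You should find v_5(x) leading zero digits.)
(a_0, …, a_3) = (0, 0, 2, 2)

v_5(300) = 2, so a_0 = ... = a_1 = 0. Factor out: x = 5^2 · u with u = 12 a unit in ℤ_5. Expand u iteratively via a_{v+i} = u_i mod 5, u_{i+1} = (u_i − a_{v+i})/5:
  u_0 = 12;  a_2 = 2;  u_1 = (u_0 − 2)/5 = 2
  u_1 = 2;  a_3 = 2;  u_2 = (u_1 − 2)/5 = 0
Digits: (0, 0, 2, 2).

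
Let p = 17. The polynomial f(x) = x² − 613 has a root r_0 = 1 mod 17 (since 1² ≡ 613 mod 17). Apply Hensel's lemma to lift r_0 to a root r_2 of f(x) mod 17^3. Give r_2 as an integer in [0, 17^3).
r_2 = 2619 (mod 4913)

Hensel's recurrence: r_{i+1} = r_i − f(r_i)·(f′(r_i))^{-1} mod 17^{i+2}, with f′(x) = 2x. Iterate:
  r_0 = 1 (mod 17)
  r_1 = 18 (mod 289)
  r_2 = 2619 (mod 4913)
Final: r_2 = 2619, and one checks f(r_2) ≡ 0 mod 17^3.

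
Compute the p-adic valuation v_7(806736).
v_7(806736) = 5

v_7(n) is the largest exponent k such that 7^k divides n. Factor out: 806736 = 7^5 · 48. (Sign doesn't affect v_p.) So v_7(806736) = 5.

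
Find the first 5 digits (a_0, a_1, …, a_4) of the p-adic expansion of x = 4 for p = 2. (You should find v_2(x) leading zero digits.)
(a_0, …, a_4) = (0, 0, 1, 0, 0)

v_2(4) = 2, so a_0 = ... = a_1 = 0. Factor out: x = 2^2 · u with u = 1 a unit in ℤ_2. Expand u iteratively via a_{v+i} = u_i mod 2, u_{i+1} = (u_i − a_{v+i})/2:
  u_0 = 1;  a_2 = 1;  u_1 = (u_0 − 1)/2 = 0
  u_1 = 0;  a_3 = 0;  u_2 = (u_1 − 0)/2 = 0
  u_2 = 0;  a_4 = 0;  u_3 = (u_2 − 0)/2 = 0
Digits: (0, 0, 1, 0, 0).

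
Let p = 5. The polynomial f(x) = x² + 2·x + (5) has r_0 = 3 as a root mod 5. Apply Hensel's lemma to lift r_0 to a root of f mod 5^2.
r_1 = 13 (mod 25)

Hensel: r_{i+1} = r_i − f(r_i)·(f′(r_i))^{-1} mod 5^{i+2}, f′(x) = 2x + 2. Iterate:
  r_0 = 3 (mod 5)
  r_1 = 13 (mod 25)
Final: r = 13 satisfies f(r) ≡ 0 mod 5^2.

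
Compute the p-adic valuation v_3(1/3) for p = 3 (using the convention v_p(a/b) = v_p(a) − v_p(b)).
v_3(1/3) = -1

Factor powers of 3 from the numerator and denominator of the reduced fraction: 1 = 3^0 · 1 and 3 = 3^1 · 1. Apply v_p(a/b) = v_p(a) − v_p(b): v_3(1/3) = 0 − 1 = -1.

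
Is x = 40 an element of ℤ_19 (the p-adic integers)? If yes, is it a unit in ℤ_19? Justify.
x ∈ ℤ_19^× (unit); v_19(x) = 0

ℤ_19 = {x ∈ ℚ_19 : v_19(x) ≥ 0} and ℤ_19^× = {x ∈ ℤ_19 : v_19(x) = 0}. Here v_19(40) = v_19(num) − v_19(den) = 0; compare against these criteria.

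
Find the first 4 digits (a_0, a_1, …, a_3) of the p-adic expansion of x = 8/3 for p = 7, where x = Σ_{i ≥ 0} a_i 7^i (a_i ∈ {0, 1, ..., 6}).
(a_0, …, a_3) = (5, 2, 2, 2)

v_7(8/3) = 0 (numerator and denominator both coprime to 7), so x ∈ ℤ_7^×. Compute digits iteratively via a_i = x_i mod 7, x_{i+1} = (x_i − a_i)/7, with x_0 = x:
  x_0 = 8/3;  a_0 = 5;  x_1 = (x_0 − 5)/7 = -1/3
  x_1 = -1/3;  a_1 = 2;  x_2 = (x_1 − 2)/7 = -1/3
  x_2 = -1/3;  a_2 = 2;  x_3 = (x_2 − 2)/7 = -1/3
  x_3 = -1/3;  a_3 = 2;  x_4 = (x_3 − 2)/7 = -1/3
Digits: (5, 2, 2, 2).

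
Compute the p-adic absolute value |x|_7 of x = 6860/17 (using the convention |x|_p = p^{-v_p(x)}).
|6860/17|_7 = 1/343

Step 1 — compute v_7(x) by factoring powers of 7 out of the numerator and denominator: v_7(6860/17) = 3. Step 2 — apply |x|_p = p^{-v_p(x)} = 7^{-3} = 1/343.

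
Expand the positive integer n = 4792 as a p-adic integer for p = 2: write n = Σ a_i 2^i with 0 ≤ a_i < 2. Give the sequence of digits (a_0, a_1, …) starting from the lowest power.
(a_0, a_1, …) = (0, 0, 0, 1, 1, 1, 0, 1, 0, 1, 0, 0, 1)

Repeated division by 2 gives the digits low-to-high: 4792 = 1·2^3 + 1·2^4 + 1·2^5 + 1·2^7 + 1·2^9 + 1·2^12. Digit sequence: (0, 0, 0, 1, 1, 1, 0, 1, 0, 1, 0, 0, 1).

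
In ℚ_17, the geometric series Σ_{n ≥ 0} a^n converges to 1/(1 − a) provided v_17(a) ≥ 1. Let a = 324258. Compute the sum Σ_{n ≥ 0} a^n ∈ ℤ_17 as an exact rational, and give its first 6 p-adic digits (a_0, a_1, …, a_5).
Σ a^n = 1/(1 − a) = -1/324257;  first 6 digits = (1, 0, 0, 15, 3, 0)

v_17(a) = 3 ≥ 1, so the series converges in ℤ_17 to 1/(1 − a) = 1/(1 − 324258) = -1/324257. Expand this rational in ℤ_17: compute digits iteratively via d_i = x_i mod 17, x_{i+1} = (x_i − d_i)/17. The first 6 digits are (1, 0, 0, 15, 3, 0).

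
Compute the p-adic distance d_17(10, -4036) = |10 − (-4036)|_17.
d_17(10, -4036) = 1/289

Step 1 — x − y = 10 − (-4036) = 4046. Step 2 — v_17(4046) = 2 (factor: 4046 = (17^2 · 14); the sign does not affect v_p). Step 3 — |x − y|_17 = 17^{-2} = 1/289.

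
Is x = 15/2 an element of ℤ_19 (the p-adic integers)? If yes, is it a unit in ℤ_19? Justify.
x ∈ ℤ_19^× (unit); v_19(x) = 0

ℤ_19 = {x ∈ ℚ_19 : v_19(x) ≥ 0} and ℤ_19^× = {x ∈ ℤ_19 : v_19(x) = 0}. Here v_19(15/2) = v_19(num) − v_19(den) = 0; compare against these criteria.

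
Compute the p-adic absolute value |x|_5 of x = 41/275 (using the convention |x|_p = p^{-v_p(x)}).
|41/275|_5 = 25

Step 1 — compute v_5(x) by factoring powers of 5 out of the numerator and denominator: v_5(41/275) = -2. Step 2 — apply |x|_p = p^{-v_p(x)} = 5^{2} = 25.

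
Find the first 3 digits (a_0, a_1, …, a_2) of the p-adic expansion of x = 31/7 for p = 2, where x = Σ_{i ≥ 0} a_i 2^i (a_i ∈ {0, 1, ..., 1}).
(a_0, …, a_2) = (1, 0, 0)

v_2(31/7) = 0 (numerator and denominator both coprime to 2), so x ∈ ℤ_2^×. Compute digits iteratively via a_i = x_i mod 2, x_{i+1} = (x_i − a_i)/2, with x_0 = x:
  x_0 = 31/7;  a_0 = 1;  x_1 = (x_0 − 1)/2 = 12/7
  x_1 = 12/7;  a_1 = 0;  x_2 = (x_1 − 0)/2 = 6/7
  x_2 = 6/7;  a_2 = 0;  x_3 = (x_2 − 0)/2 = 3/7
Digits: (1, 0, 0).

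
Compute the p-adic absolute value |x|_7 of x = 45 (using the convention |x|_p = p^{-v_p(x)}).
|45|_7 = 1

Step 1 — compute v_7(x) by factoring powers of 7 out of the numerator and denominator: v_7(45) = 0. Step 2 — apply |x|_p = p^{-v_p(x)} = 7^{0} = 1.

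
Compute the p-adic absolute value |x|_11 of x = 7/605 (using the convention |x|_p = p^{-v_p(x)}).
|7/605|_11 = 121

Step 1 — compute v_11(x) by factoring powers of 11 out of the numerator and denominator: v_11(7/605) = -2. Step 2 — apply |x|_p = p^{-v_p(x)} = 11^{2} = 121.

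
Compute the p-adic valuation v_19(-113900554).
v_19(-113900554) = 5

v_19(n) is the largest exponent k such that 19^k divides n. Factor out: -113900554 = -19^5 · 46. (Sign doesn't affect v_p.) So v_19(-113900554) = 5.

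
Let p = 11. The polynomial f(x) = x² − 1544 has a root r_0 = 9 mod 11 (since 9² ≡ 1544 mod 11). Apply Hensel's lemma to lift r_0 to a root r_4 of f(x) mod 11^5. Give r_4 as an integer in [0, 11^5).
r_4 = 148806 (mod 161051)

Hensel's recurrence: r_{i+1} = r_i − f(r_i)·(f′(r_i))^{-1} mod 11^{i+2}, with f′(x) = 2x. Iterate:
  r_0 = 9 (mod 11)
  r_1 = 97 (mod 121)
  r_2 = 1065 (mod 1331)
  r_3 = 2396 (mod 14641)
  r_4 = 148806 (mod 161051)
Final: r_4 = 148806, and one checks f(r_4) ≡ 0 mod 11^5.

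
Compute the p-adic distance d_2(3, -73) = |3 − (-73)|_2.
d_2(3, -73) = 1/4

Step 1 — x − y = 3 − (-73) = 76. Step 2 — v_2(76) = 2 (factor: 76 = (2^2 · 19); the sign does not affect v_p). Step 3 — |x − y|_2 = 2^{-2} = 1/4.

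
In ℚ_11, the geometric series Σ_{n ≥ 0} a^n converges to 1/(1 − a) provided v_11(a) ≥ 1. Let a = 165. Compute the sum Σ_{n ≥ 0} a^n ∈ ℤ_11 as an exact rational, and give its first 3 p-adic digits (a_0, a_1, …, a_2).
Σ a^n = 1/(1 − a) = -1/164;  first 3 digits = (1, 4, 6)

v_11(a) = 1 ≥ 1, so the series converges in ℤ_11 to 1/(1 − a) = 1/(1 − 165) = -1/164. Expand this rational in ℤ_11: compute digits iteratively via d_i = x_i mod 11, x_{i+1} = (x_i − d_i)/11. The first 3 digits are (1, 4, 6).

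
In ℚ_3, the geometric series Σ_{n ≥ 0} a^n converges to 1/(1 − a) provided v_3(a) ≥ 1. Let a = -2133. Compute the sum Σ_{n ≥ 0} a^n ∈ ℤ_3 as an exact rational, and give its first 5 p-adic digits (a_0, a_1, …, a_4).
Σ a^n = 1/(1 − a) = 1/2134;  first 5 digits = (1, 0, 0, 2, 0)

v_3(a) = 3 ≥ 1, so the series converges in ℤ_3 to 1/(1 − a) = 1/(1 − (-2133)) = 1/2134. Expand this rational in ℤ_3: compute digits iteratively via d_i = x_i mod 3, x_{i+1} = (x_i − d_i)/3. The first 5 digits are (1, 0, 0, 2, 0).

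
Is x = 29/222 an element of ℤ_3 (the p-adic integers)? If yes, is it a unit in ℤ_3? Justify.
x ∉ ℤ_3 (v_3(x) = -1 < 0)

ℤ_3 = {x ∈ ℚ_3 : v_3(x) ≥ 0} and ℤ_3^× = {x ∈ ℤ_3 : v_3(x) = 0}. Here v_3(29/222) = v_3(num) − v_3(den) = -1; compare against these criteria.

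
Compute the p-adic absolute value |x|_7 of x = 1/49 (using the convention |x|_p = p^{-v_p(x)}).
|1/49|_7 = 49

Step 1 — compute v_7(x) by factoring powers of 7 out of the numerator and denominator: v_7(1/49) = -2. Step 2 — apply |x|_p = p^{-v_p(x)} = 7^{2} = 49.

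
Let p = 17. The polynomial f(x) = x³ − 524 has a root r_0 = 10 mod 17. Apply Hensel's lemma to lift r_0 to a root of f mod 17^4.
r_3 = 17044 (mod 83521)

Hensel: r_{i+1} = r_i − f(r_i)/f′(r_i) mod 17^{i+2}, where f′(x) = 3x². Iterate:
  r_0 = 10 (mod 17)
  r_1 = 282 (mod 289)
  r_2 = 2305 (mod 4913)
  r_3 = 17044 (mod 83521)
Final: r = 17044 with f(r) ≡ 0 mod 17^4.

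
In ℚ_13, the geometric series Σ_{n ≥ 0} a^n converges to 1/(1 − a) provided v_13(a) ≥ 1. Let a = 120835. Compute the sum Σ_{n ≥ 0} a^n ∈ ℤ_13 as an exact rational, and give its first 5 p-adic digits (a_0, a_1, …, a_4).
Σ a^n = 1/(1 − a) = -1/120834;  first 5 digits = (1, 0, 0, 3, 4)

v_13(a) = 3 ≥ 1, so the series converges in ℤ_13 to 1/(1 − a) = 1/(1 − 120835) = -1/120834. Expand this rational in ℤ_13: compute digits iteratively via d_i = x_i mod 13, x_{i+1} = (x_i − d_i)/13. The first 5 digits are (1, 0, 0, 3, 4).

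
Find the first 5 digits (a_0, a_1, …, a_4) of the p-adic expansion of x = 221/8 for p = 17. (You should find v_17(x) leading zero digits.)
(a_0, …, a_4) = (0, 8, 6, 6, 6)

v_17(221/8) = 1, so a_0 = ... = a_0 = 0. Factor out: x = 17^1 · u with u = 13/8 a unit in ℤ_17. Expand u iteratively via a_{v+i} = u_i mod 17, u_{i+1} = (u_i − a_{v+i})/17:
  u_0 = 13/8;  a_1 = 8;  u_1 = (u_0 − 8)/17 = -3/8
  u_1 = -3/8;  a_2 = 6;  u_2 = (u_1 − 6)/17 = -3/8
  u_2 = -3/8;  a_3 = 6;  u_3 = (u_2 − 6)/17 = -3/8
  u_3 = -3/8;  a_4 = 6;  u_4 = (u_3 − 6)/17 = -3/8
Digits: (0, 8, 6, 6, 6).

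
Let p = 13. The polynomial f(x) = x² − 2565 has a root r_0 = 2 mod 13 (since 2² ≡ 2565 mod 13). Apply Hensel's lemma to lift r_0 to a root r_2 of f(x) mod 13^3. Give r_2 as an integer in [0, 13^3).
r_2 = 769 (mod 2197)

Hensel's recurrence: r_{i+1} = r_i − f(r_i)·(f′(r_i))^{-1} mod 13^{i+2}, with f′(x) = 2x. Iterate:
  r_0 = 2 (mod 13)
  r_1 = 93 (mod 169)
  r_2 = 769 (mod 2197)
Final: r_2 = 769, and one checks f(r_2) ≡ 0 mod 13^3.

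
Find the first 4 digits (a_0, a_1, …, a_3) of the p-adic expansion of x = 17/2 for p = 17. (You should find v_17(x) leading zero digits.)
(a_0, …, a_3) = (0, 9, 8, 8)

v_17(17/2) = 1, so a_0 = ... = a_0 = 0. Factor out: x = 17^1 · u with u = 1/2 a unit in ℤ_17. Expand u iteratively via a_{v+i} = u_i mod 17, u_{i+1} = (u_i − a_{v+i})/17:
  u_0 = 1/2;  a_1 = 9;  u_1 = (u_0 − 9)/17 = -1/2
  u_1 = -1/2;  a_2 = 8;  u_2 = (u_1 − 8)/17 = -1/2
  u_2 = -1/2;  a_3 = 8;  u_3 = (u_2 − 8)/17 = -1/2
Digits: (0, 9, 8, 8).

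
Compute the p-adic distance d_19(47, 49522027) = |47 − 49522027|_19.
d_19(47, 49522027) = 1/2476099

Step 1 — x − y = 47 − 49522027 = -49521980. Step 2 — v_19(-49521980) = 5 (factor: -49521980 = −(19^5 · 20); the sign does not affect v_p). Step 3 — |x − y|_19 = 19^{-5} = 1/2476099.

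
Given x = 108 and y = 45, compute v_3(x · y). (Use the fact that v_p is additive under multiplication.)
v_3(4860) = 5

v_p(x) = 3 (factor: 108 = 3^3 · 4); v_p(y) = 2 (factor: 45 = 3^2 · 5). Additivity: v_p(xy) = v_p(x) + v_p(y) = 3 + 2 = 5. (Direct check: xy = 4860 = 3^5 · (20).)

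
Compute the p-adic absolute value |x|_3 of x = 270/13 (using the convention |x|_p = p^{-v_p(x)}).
|270/13|_3 = 1/27

Step 1 — compute v_3(x) by factoring powers of 3 out of the numerator and denominator: v_3(270/13) = 3. Step 2 — apply |x|_p = p^{-v_p(x)} = 3^{-3} = 1/27.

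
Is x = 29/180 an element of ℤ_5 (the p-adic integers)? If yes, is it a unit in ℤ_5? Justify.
x ∉ ℤ_5 (v_5(x) = -1 < 0)

ℤ_5 = {x ∈ ℚ_5 : v_5(x) ≥ 0} and ℤ_5^× = {x ∈ ℤ_5 : v_5(x) = 0}. Here v_5(29/180) = v_5(num) − v_5(den) = -1; compare against these criteria.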